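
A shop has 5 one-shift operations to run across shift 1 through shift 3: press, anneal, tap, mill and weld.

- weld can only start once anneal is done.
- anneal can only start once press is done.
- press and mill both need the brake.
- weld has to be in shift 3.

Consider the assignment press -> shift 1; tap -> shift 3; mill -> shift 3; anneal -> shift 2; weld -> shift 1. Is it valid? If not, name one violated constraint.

No. weld has to be in shift 3 is not satisfied.

weld has to be in shift 3 — violated.
anneal can only start once press is done — holds.
press and mill both need the brake — holds.
weld can only start once anneal is done — violated.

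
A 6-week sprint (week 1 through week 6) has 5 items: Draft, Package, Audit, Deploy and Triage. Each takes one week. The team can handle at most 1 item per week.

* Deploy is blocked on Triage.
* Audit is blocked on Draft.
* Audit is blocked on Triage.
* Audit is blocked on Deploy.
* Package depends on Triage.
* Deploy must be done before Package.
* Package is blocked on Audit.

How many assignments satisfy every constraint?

18

Splitting on Draft: it can be week 1 (5), week 2 (5), week 3 (5), week 4 (3). Listing each branch's schedules as (Package, Audit, Deploy, Triage) by week number:
Draft=week 1: (5,4,3,2) (6,4,3,2) (6,5,3,2) (6,5,4,2) (6,5,4,3) — 5.
Draft=week 2: (5,4,3,1) (6,4,3,1) (6,5,3,1) (6,5,4,1) (6,5,4,3) — 5.
Draft=week 3: (5,4,2,1) (6,4,2,1) (6,5,2,1) (6,5,4,1) (6,5,4,2) — 5.
Draft=week 4: (6,5,2,1) (6,5,3,1) (6,5,3,2) — 3.
Summing: 5 + 5 + 5 + 3 = 18.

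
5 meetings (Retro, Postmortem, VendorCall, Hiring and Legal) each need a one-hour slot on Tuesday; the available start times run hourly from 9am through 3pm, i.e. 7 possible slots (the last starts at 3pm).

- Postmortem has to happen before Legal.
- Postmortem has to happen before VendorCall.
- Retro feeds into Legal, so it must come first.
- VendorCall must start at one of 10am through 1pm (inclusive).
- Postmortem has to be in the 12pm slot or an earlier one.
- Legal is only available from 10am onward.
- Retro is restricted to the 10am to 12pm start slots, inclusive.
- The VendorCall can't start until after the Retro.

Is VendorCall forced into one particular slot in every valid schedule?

VendorCall can be 11am (e.g. Postmortem -> 9am, VendorCall -> 11am, Legal -> 11am, Hiring -> 9am, Retro -> 10am) or 12pm (e.g. Postmortem=9am, Hiring=9am, Retro=10am, VendorCall=12pm, Legal=11am).

No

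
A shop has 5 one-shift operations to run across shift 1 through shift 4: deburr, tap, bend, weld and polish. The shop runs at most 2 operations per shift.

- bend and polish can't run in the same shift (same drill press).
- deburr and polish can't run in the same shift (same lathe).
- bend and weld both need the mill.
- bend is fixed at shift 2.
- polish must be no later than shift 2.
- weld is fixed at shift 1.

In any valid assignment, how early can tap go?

tap at shift 2 is achievable: weld -> shift 1; deburr -> shift 3; polish -> shift 1; bend -> shift 2; tap -> shift 2.
Nothing earlier works — the conflict and capacity constraints rule out every shift before shift 2.

shift 2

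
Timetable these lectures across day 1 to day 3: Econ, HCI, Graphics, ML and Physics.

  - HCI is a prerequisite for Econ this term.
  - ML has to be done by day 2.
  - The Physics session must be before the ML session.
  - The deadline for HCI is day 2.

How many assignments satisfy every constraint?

Splitting on Econ: it can be day 2 (3), day 3 (6). Listing each branch's schedules as (HCI, Graphics, ML, Physics) by day number:
Econ=day 2: (1,1,2,1) (1,2,2,1) (1,3,2,1) — 3.
Econ=day 3: (1,1,2,1) (1,2,2,1) (1,3,2,1) (2,1,2,1) (2,2,2,1) (2,3,2,1) — 6.
Summing: 3 + 6 = 9.

9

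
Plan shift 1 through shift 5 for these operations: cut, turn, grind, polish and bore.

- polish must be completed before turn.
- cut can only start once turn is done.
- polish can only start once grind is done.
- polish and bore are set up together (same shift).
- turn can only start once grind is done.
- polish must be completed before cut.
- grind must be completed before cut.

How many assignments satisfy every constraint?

Splitting on cut: it can be shift 4 (1), shift 5 (4). Listing each branch's schedules as (turn, grind, polish, bore) by shift number:
cut=shift 4: (3,1,2,2) — 1.
cut=shift 5: (3,1,2,2) (4,1,2,2) (4,1,3,3) (4,2,3,3) — 4.
Summing: 1 + 4 = 5.

5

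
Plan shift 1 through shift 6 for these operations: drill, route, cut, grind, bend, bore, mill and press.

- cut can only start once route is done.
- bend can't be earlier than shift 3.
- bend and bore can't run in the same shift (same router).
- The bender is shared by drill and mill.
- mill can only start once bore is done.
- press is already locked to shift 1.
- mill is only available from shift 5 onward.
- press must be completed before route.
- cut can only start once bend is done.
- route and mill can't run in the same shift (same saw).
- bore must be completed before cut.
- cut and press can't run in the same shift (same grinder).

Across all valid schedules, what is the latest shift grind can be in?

grind at shift 6 is achievable: bore -> shift 1; drill -> shift 1; route -> shift 2; grind -> shift 6; press -> shift 1; cut -> shift 4; bend -> shift 3; mill -> shift 5.

shift 6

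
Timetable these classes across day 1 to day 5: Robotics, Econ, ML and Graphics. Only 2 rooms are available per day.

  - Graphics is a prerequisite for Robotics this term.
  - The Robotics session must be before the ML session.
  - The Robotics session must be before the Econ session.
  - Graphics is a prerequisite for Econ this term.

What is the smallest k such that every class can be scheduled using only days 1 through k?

The precedence chain requires at least 3 distinct days.
With at most 2 per day and 4 classes, at least 2 days are needed.
3 works (last occupied day: day 3): for example Robotics=day 2, Graphics=day 1, Econ=day 3, ML=day 3.

3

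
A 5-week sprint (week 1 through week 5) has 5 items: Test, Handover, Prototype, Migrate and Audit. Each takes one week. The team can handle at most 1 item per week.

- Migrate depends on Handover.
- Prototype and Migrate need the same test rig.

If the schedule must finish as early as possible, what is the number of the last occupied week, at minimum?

week 5

The precedence chain requires at least 2 distinct weeks.
With at most 1 per week and 5 tasks, at least 5 weeks are needed.
5 works (last occupied week: week 5): for example Migrate=week 2; Test=week 3; Audit=week 5; Prototype=week 4; Handover=week 1.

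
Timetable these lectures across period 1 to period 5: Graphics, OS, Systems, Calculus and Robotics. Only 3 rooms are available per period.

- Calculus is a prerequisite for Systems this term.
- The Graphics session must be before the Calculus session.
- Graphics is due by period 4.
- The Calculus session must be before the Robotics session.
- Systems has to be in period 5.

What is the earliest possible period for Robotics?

period 3

Precedence pushes Robotics to at least period 3.
Robotics at period 3 is achievable: Calculus in period 2; OS in period 1; Robotics in period 3; Systems in period 5; Graphics in period 1.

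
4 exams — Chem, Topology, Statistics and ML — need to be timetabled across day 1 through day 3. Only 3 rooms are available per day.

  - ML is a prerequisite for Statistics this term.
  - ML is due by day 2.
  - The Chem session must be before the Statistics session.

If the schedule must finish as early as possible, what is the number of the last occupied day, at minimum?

The precedence chain requires at least 2 distinct days.
With at most 3 per day and 4 exams, at least 2 days are needed.
2 works (last occupied day: day 2): for example Topology=day 1; ML=day 1; Chem=day 1; Statistics=day 2.

2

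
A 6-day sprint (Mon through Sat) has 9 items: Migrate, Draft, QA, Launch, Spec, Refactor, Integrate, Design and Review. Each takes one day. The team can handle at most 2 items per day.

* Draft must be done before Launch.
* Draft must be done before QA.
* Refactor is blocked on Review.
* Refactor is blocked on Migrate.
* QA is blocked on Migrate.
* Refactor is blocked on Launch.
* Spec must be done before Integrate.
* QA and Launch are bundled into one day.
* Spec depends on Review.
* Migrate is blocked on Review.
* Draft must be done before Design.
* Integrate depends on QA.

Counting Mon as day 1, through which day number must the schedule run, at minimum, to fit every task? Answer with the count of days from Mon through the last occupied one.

5 days

The precedence chain requires at least 4 distinct days.
With at most 2 per day and 9 tasks, at least 5 days are needed.
5 works (last occupied day: Fri): for example Design=Fri; Review=Mon; Integrate=Thu; QA=Wed; Draft=Mon; Launch=Wed; Refactor=Thu; Migrate=Tue; Spec=Tue.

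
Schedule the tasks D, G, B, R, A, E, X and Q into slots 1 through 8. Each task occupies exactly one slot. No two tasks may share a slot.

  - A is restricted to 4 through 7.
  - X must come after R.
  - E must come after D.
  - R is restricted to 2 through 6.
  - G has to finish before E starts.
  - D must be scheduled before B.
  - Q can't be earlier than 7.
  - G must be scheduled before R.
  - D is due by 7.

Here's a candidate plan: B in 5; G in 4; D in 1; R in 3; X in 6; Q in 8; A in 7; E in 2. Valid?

No — it violates: G has to finish before E starts

R is restricted to 2 through 6 — holds.
A is restricted to 4 through 7 — holds.
No two tasks may share a slot — holds.
D is due by 7 — holds.
Q can't be earlier than 7 — holds.
X must come after R — holds.
E must come after D — holds.
G has to finish before E starts — violated.
D must be scheduled before B — holds.
G must be scheduled before R — violated.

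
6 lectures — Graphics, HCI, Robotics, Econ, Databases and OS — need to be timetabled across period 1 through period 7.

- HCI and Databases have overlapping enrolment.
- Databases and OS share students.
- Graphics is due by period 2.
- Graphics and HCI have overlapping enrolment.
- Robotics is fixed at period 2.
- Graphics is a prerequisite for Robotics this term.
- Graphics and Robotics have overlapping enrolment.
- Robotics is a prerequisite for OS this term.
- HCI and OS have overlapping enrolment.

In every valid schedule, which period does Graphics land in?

Graphics's window is period 1–period 2.
Robotics is fixed at period 2, and Graphics can't share a period with Robotics.
So Graphics must be period 1.

period 1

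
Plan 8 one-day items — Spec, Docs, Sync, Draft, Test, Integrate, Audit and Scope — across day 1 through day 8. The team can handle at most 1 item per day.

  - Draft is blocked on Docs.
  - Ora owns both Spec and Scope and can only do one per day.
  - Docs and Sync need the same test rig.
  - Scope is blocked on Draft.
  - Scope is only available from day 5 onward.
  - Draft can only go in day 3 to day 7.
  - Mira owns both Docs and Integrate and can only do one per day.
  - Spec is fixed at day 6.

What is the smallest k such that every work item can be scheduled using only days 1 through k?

The precedence chain requires at least 3 distinct days.
With at most 1 per day and 8 work items, at least 8 days are needed.
Spec can't be placed before day 6, so the schedule must run through at least day 6.
8 works (last occupied day: day 8): for example Scope=day 5, Spec=day 6, Test=day 4, Integrate=day 7, Sync=day 2, Draft=day 3, Docs=day 1, Audit=day 8.

8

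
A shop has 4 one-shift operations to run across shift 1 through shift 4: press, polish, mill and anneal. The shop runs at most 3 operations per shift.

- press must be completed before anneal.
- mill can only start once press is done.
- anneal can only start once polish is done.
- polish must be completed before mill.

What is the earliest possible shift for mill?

shift 2

Precedence pushes mill to at least shift 2.
mill at shift 2 is achievable: polish=shift 1; press=shift 1; mill=shift 2; anneal=shift 2.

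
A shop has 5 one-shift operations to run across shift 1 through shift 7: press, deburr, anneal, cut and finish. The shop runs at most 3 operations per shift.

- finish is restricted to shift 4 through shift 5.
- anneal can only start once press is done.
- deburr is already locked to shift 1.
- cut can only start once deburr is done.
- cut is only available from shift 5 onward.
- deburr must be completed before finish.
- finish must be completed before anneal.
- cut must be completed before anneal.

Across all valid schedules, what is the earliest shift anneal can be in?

Precedence pushes anneal to at least shift 6.
anneal at shift 6 is achievable: deburr=shift 1, finish=shift 4, press=shift 1, cut=shift 5, anneal=shift 6.

shift 6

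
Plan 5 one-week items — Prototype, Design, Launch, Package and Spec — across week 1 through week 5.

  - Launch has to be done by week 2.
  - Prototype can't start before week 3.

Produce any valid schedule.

Spec in week 1; Prototype in week 3; Design in week 1; Launch in week 1; Package in week 1

Checking: Prototype=week 3 in [week 3,week 5]; Launch=week 1 in [week 1,week 2].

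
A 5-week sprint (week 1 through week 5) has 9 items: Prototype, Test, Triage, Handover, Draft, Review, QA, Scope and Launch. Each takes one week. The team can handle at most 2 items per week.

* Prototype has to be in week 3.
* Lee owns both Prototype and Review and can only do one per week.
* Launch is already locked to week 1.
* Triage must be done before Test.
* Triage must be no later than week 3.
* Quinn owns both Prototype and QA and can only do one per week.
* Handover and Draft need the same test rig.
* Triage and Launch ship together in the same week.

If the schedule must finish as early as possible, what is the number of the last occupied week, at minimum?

5

The precedence chain requires at least 2 distinct weeks.
With at most 2 per week and 9 work items, at least 5 weeks are needed.
Prototype can't be placed before week 3, so the schedule must run through at least week 3.
5 works (last occupied week: week 5): for example Prototype in week 3, Triage in week 1, Test in week 2, QA in week 4, Scope in week 5, Launch in week 1, Review in week 4, Draft in week 3, Handover in week 2.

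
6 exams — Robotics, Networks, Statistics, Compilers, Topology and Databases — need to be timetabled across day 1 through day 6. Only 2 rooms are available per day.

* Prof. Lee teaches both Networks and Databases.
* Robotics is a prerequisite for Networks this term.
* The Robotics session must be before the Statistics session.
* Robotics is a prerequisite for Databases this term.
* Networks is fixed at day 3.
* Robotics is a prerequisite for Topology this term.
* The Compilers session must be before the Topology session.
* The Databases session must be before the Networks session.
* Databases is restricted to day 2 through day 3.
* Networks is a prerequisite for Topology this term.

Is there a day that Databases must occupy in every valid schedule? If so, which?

Databases's window is day 2–day 3.
Networks is fixed at day 3, and Databases can't share a day with Networks.
So Databases must be day 2.

day 2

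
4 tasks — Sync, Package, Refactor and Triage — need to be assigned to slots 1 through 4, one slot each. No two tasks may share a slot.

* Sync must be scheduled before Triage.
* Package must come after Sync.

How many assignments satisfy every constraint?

8

Splitting on Sync: it can be 1 (6), 2 (2). Listing each branch's schedules as (Package, Refactor, Triage):
Sync=1: (2,3,4) (2,4,3) (3,2,4) (3,4,2) (4,2,3) (4,3,2) — 6.
Sync=2: (3,1,4) (4,1,3) — 2.
Summing: 6 + 2 = 8.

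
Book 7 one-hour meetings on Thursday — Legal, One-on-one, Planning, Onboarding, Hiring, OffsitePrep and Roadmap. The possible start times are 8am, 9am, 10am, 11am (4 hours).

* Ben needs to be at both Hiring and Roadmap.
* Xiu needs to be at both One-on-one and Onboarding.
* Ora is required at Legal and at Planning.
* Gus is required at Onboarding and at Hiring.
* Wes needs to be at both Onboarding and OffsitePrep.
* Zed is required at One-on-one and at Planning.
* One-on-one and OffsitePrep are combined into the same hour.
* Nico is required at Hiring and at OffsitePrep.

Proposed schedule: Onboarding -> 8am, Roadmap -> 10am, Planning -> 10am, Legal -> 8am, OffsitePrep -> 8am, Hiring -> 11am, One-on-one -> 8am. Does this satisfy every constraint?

Zed is required at One-on-one and at Planning — holds.
Xiu needs to be at both One-on-one and Onboarding — violated.
Gus is required at Onboarding and at Hiring — holds.
One-on-one and OffsitePrep are combined into the same hour — holds.
Nico is required at Hiring and at OffsitePrep — holds.
Ora is required at Legal and at Planning — holds.
Wes needs to be at both Onboarding and OffsitePrep — violated.
Ben needs to be at both Hiring and Roadmap — holds.

Invalid. Xiu needs to be at both One-on-one and Onboarding.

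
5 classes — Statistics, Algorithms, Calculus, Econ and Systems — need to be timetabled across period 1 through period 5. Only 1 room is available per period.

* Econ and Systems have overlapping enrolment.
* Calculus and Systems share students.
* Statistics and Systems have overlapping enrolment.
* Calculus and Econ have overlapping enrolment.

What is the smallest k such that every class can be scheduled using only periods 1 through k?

5

With at most 1 per period and 5 classes, at least 5 periods are needed.
5 works (last occupied period: period 5): for example Algorithms -> period 2; Econ -> period 4; Statistics -> period 1; Calculus -> period 3; Systems -> period 5.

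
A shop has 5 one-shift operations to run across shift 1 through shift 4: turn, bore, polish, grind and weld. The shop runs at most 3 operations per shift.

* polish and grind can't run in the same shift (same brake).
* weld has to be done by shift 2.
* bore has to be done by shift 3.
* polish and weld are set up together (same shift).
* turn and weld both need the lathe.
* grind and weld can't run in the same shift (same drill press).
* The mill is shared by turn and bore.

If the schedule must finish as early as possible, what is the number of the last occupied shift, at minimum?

2

With at most 3 per shift and 5 operations, at least 2 shifts are needed.
2 works (last occupied shift: shift 2): for example grind -> shift 1, polish -> shift 2, weld -> shift 2, turn -> shift 1, bore -> shift 2.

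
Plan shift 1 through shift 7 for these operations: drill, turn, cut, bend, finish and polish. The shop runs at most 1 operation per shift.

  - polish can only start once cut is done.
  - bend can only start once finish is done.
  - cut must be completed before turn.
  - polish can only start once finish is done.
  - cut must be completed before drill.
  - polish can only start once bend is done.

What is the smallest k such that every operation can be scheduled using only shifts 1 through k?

The precedence chain requires at least 3 distinct shifts.
With at most 1 per shift and 6 operations, at least 6 shifts are needed.
6 works (last occupied shift: shift 6): for example turn=shift 6, polish=shift 4, bend=shift 3, cut=shift 1, finish=shift 2, drill=shift 5.

6 shifts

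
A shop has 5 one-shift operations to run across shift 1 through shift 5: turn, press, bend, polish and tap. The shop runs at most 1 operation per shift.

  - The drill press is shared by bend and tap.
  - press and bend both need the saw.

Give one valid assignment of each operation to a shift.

bend=shift 3; turn=shift 1; polish=shift 4; press=shift 2; tap=shift 5

Checking: press(shift 2) != bend(shift 3); bend(shift 3) != tap(shift 5); max 1 per shift (cap 1).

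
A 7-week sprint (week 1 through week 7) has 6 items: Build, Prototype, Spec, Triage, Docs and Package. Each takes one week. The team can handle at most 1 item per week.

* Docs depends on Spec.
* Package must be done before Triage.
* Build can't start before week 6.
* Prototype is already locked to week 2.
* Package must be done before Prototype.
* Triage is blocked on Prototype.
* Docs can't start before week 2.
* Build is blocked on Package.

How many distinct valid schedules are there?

24

Splitting on Build: it can be week 6 (12), week 7 (12). Listing each branch's schedules as (Prototype, Spec, Triage, Docs, Package) by week number:
Build=week 6: (2,3,4,5,1) (2,3,4,7,1) (2,3,5,4,1) (2,3,5,7,1) (2,3,7,4,1) (2,3,7,5,1) (2,4,3,5,1) (2,4,3,7,1) (2,4,5,7,1) (2,4,7,5,1) (2,5,3,7,1) (2,5,4,7,1) — 12.
Build=week 7: (2,3,4,5,1) (2,3,4,6,1) (2,3,5,4,1) (2,3,5,6,1) (2,3,6,4,1) (2,3,6,5,1) (2,4,3,5,1) (2,4,3,6,1) (2,4,5,6,1) (2,4,6,5,1) (2,5,3,6,1) (2,5,4,6,1) — 12.
Summing: 12 + 12 = 24.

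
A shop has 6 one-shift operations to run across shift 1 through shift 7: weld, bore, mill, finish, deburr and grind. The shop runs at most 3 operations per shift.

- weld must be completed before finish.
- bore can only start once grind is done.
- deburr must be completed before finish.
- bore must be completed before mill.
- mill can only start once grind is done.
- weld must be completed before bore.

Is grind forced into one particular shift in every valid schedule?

No

grind can be shift 1 (e.g. finish=shift 2; deburr=shift 1; weld=shift 1; mill=shift 3; grind=shift 1; bore=shift 2) or shift 2 (e.g. deburr -> shift 1; grind -> shift 2; finish -> shift 2; mill -> shift 4; weld -> shift 1; bore -> shift 3).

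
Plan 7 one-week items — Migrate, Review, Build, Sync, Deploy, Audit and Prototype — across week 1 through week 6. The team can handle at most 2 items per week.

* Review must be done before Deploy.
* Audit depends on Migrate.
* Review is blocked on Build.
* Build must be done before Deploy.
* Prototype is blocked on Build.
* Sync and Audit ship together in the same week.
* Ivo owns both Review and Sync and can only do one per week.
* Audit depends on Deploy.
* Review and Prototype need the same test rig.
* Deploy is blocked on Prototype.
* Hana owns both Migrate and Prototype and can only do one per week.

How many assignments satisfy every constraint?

Splitting on Migrate: it can be week 1 (12), week 2 (8), week 3 (7), week 4 (9), week 5 (10). Listing each branch's schedules as (Review, Build, Sync, Deploy, Audit, Prototype) by week number:
Migrate=week 1: (2,1,5,4,5,3) (2,1,6,4,6,3) (2,1,6,5,6,3) (2,1,6,5,6,4) (3,1,5,4,5,2) (3,1,6,4,6,2) (3,1,6,5,6,2) (3,1,6,5,6,4) (3,2,6,5,6,4) (4,1,6,5,6,2) (4,1,6,5,6,3) (4,2,6,5,6,3) — 12.
Migrate=week 2: (2,1,5,4,5,3) (2,1,6,4,6,3) (2,1,6,5,6,3) (2,1,6,5,6,4) (3,1,6,5,6,4) (3,2,6,5,6,4) (4,1,6,5,6,3) (4,2,6,5,6,3) — 8.
Migrate=week 3: (2,1,6,5,6,4) (3,1,5,4,5,2) (3,1,6,4,6,2) (3,1,6,5,6,2) (3,1,6,5,6,4) (3,2,6,5,6,4) (4,1,6,5,6,2) — 7.
Migrate=week 4: (2,1,5,4,5,3) (2,1,6,4,6,3) (2,1,6,5,6,3) (3,1,5,4,5,2) (3,1,6,4,6,2) (3,1,6,5,6,2) (4,1,6,5,6,2) (4,1,6,5,6,3) (4,2,6,5,6,3) — 9.
Migrate=week 5: (2,1,6,4,6,3) (2,1,6,5,6,3) (2,1,6,5,6,4) (3,1,6,4,6,2) (3,1,6,5,6,2) (3,1,6,5,6,4) (3,2,6,5,6,4) (4,1,6,5,6,2) (4,1,6,5,6,3) (4,2,6,5,6,3) — 10.
Summing: 12 + 8 + 7 + 9 + 10 = 46.

46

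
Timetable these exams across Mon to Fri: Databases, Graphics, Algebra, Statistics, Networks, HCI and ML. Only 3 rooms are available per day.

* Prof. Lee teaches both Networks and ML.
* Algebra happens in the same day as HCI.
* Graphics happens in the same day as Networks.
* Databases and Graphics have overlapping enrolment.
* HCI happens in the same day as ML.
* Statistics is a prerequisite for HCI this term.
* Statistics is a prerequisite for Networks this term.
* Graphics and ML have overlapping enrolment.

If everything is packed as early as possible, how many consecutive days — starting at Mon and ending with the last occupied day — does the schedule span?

The precedence chain requires at least 2 distinct days.
With at most 3 per day and 7 exams, at least 3 days are needed.
3 works (last occupied day: Wed): for example Networks -> Tue; HCI -> Wed; Statistics -> Mon; Databases -> Mon; ML -> Wed; Graphics -> Tue; Algebra -> Wed.

3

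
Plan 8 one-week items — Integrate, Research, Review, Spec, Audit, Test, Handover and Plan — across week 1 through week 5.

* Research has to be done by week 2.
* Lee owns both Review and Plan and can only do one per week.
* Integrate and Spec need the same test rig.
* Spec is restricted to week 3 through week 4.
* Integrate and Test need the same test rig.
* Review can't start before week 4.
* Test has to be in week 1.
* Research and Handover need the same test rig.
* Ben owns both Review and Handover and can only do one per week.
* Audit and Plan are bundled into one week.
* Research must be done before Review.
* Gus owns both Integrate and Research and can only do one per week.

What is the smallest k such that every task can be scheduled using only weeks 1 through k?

4

The precedence chain requires at least 2 distinct weeks.
Review can't be placed before week 4, so the schedule must run through at least week 4.
4 works (last occupied week: week 4): for example Test -> week 1; Plan -> week 1; Integrate -> week 2; Research -> week 1; Audit -> week 1; Spec -> week 3; Handover -> week 2; Review -> week 4.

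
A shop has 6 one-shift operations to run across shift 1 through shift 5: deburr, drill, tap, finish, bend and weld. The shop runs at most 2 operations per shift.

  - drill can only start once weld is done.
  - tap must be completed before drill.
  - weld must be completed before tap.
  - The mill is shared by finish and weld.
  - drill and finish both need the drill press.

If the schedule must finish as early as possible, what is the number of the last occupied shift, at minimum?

shift 3

The precedence chain requires at least 3 distinct shifts.
With at most 2 per shift and 6 operations, at least 3 shifts are needed.
3 works (last occupied shift: shift 3): for example bend=shift 3, drill=shift 3, finish=shift 2, tap=shift 2, weld=shift 1, deburr=shift 1.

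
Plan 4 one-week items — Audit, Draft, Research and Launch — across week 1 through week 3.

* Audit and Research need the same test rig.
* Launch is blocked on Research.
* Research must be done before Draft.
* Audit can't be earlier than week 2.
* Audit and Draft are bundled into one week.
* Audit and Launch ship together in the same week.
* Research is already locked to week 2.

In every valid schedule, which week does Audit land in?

week 3

Audit's window is week 2–week 3.
Research is fixed at week 2, and Audit can't share a week with Research.
So Audit must be week 3.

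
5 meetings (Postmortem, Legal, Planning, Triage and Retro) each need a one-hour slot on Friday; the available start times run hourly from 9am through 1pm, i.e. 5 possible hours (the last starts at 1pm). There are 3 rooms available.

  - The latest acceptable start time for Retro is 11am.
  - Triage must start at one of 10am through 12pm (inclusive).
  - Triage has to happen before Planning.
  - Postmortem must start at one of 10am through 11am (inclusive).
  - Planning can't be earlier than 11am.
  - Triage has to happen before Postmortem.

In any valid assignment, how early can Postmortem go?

Postmortem is available from 10am; precedence pushes Postmortem to at least 11am; Postmortem's own window allows nothing later than 11am.
Postmortem at 11am is achievable: Retro -> 9am; Postmortem -> 11am; Triage -> 10am; Legal -> 9am; Planning -> 11am.

11am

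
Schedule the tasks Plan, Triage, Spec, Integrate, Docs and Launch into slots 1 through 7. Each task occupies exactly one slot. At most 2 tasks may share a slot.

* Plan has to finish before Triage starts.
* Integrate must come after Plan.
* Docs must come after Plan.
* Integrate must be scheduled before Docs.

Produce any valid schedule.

Triage in 2; Integrate in 2; Plan in 1; Launch in 3; Spec in 1; Docs in 3

Checking: Plan(1) before Docs(3); Plan(1) before Integrate(2); Plan(1) before Triage(2); Integrate(2) before Docs(3); max 2 per slot (cap 2).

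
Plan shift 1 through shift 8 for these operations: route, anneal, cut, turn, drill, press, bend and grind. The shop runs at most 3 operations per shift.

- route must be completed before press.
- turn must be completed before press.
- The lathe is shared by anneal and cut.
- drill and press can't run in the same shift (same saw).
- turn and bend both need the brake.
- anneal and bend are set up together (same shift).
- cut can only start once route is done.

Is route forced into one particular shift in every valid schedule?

route can be shift 1 (e.g. bend=shift 3; anneal=shift 3; turn=shift 1; press=shift 2; route=shift 1; cut=shift 2; drill=shift 1; grind=shift 2) or shift 2 (e.g. anneal in shift 2, press in shift 3, grind in shift 1, route in shift 2, turn in shift 1, bend in shift 2, cut in shift 3, drill in shift 1).

No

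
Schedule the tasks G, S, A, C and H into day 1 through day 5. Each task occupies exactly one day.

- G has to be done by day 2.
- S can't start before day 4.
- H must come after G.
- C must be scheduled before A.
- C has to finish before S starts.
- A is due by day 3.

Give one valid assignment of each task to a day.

S -> day 4, A -> day 2, H -> day 2, G -> day 1, C -> day 1

Checking: C(day 1) before A(day 2); C(day 1) before S(day 4); G(day 1) before H(day 2); S=day 4 in [day 4,day 5]; G=day 1 in [day 1,day 2]; A=day 2 in [day 1,day 3].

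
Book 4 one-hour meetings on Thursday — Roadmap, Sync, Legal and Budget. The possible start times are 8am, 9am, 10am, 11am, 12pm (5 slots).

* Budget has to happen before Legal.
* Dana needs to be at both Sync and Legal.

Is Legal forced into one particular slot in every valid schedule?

Legal can be 9am (e.g. Budget=8am, Sync=8am, Legal=9am, Roadmap=8am) or 10am (e.g. Sync=8am, Roadmap=8am, Legal=10am, Budget=8am).

No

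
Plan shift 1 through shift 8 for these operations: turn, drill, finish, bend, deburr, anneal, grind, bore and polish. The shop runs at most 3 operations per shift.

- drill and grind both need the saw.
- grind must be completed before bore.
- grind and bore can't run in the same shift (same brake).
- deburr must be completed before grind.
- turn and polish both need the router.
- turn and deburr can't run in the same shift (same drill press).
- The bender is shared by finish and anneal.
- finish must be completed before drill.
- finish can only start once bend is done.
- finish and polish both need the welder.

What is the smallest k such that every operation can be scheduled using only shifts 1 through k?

The precedence chain requires at least 3 distinct shifts.
With at most 3 per shift and 9 operations, at least 3 shifts are needed.
3 works (last occupied shift: shift 3): for example deburr -> shift 1; bend -> shift 1; bore -> shift 3; drill -> shift 3; polish -> shift 3; grind -> shift 2; finish -> shift 2; turn -> shift 2; anneal -> shift 1.

3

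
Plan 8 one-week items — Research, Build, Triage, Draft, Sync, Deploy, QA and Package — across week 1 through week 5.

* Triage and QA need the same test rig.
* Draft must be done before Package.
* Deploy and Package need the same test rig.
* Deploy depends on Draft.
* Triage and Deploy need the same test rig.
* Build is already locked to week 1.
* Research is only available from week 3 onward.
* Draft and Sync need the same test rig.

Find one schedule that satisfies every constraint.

Draft -> week 1, Deploy -> week 2, Package -> week 3, Build -> week 1, QA -> week 2, Triage -> week 1, Sync -> week 2, Research -> week 3

Checking: Draft(week 1) before Deploy(week 2); Draft(week 1) before Package(week 3); Deploy(week 2) != Package(week 3); Draft(week 1) != Sync(week 2); Triage(week 1) != QA(week 2); Triage(week 1) != Deploy(week 2); Research=week 3 in [week 3,week 5]; Build=week 1 in [week 1,week 1].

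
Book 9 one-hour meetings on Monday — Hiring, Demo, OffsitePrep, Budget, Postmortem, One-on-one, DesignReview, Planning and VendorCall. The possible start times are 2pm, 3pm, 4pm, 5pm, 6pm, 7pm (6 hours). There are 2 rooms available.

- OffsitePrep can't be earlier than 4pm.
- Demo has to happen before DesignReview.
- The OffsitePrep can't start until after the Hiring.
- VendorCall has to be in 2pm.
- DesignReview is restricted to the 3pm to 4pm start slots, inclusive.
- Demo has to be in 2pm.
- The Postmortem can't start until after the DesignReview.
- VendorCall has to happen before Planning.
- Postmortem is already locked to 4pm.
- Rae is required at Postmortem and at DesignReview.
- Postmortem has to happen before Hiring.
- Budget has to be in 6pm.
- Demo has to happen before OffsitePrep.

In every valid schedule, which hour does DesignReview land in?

DesignReview's window is 3pm–4pm.
Postmortem is fixed at 4pm, and DesignReview can't share a hour with Postmortem.
So DesignReview must be 3pm.

3pm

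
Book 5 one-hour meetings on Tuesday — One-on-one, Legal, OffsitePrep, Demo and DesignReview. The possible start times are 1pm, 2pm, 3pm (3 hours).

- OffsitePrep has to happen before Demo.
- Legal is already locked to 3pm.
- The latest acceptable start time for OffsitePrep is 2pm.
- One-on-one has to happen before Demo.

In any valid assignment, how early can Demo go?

Precedence pushes Demo to at least 2pm.
Demo at 2pm is achievable: Legal -> 3pm; OffsitePrep -> 1pm; Demo -> 2pm; DesignReview -> 1pm; One-on-one -> 1pm.

2pm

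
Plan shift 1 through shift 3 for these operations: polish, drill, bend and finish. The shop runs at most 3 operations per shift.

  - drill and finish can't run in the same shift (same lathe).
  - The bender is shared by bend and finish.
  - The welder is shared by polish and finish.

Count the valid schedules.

Splitting on polish: it can be shift 1 (8), shift 2 (8), shift 3 (8). Listing each branch's schedules as (drill, bend, finish) by shift number:
polish=shift 1: (1,1,2) (1,1,3) (1,2,3) (1,3,2) (2,1,3) (2,2,3) (3,1,2) (3,3,2) — 8.
polish=shift 2: (1,1,3) (1,2,3) (2,1,3) (2,2,1) (2,2,3) (2,3,1) (3,2,1) (3,3,1) — 8.
polish=shift 3: (1,1,2) (1,3,2) (2,2,1) (2,3,1) (3,1,2) (3,2,1) (3,3,1) (3,3,2) — 8.
Summing: 8 + 8 + 8 = 24.

24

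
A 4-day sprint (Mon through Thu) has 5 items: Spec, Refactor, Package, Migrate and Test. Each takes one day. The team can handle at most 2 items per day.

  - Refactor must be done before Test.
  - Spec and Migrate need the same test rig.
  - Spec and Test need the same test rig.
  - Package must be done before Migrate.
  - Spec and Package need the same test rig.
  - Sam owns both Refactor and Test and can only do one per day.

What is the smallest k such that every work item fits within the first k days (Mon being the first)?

The precedence chain requires at least 2 distinct days.
With at most 2 per day and 5 work items, at least 3 days are needed.
3 works (last occupied day: Wed): for example Migrate=Tue, Test=Tue, Refactor=Mon, Package=Mon, Spec=Wed.

3 days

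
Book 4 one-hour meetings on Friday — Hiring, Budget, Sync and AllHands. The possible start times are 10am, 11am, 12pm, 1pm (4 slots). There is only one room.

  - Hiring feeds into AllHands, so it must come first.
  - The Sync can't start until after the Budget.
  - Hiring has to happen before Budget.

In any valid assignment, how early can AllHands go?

Precedence pushes AllHands to at least 11am.
AllHands at 11am is achievable: Budget=12pm; AllHands=11am; Hiring=10am; Sync=1pm.

11am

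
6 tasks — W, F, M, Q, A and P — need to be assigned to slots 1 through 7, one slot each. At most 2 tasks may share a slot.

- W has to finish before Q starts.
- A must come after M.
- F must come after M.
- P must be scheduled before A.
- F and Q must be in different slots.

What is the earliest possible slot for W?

1

Downstream work caps W at 6.
W at 1 is achievable: F -> 2; M -> 1; Q -> 3; P -> 2; W -> 1; A -> 3.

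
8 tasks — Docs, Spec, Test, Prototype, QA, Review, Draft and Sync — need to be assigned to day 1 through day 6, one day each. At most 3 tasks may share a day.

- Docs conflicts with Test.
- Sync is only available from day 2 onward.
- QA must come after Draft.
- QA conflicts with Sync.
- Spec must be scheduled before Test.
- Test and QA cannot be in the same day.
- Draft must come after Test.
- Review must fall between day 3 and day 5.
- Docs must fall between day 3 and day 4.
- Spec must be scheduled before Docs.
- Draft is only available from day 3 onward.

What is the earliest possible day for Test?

day 2

Precedence pushes Test to at least day 2; downstream work caps Test at day 4.
Test at day 2 is achievable: Review -> day 3; Docs -> day 3; QA -> day 4; Test -> day 2; Draft -> day 3; Prototype -> day 1; Sync -> day 2; Spec -> day 1.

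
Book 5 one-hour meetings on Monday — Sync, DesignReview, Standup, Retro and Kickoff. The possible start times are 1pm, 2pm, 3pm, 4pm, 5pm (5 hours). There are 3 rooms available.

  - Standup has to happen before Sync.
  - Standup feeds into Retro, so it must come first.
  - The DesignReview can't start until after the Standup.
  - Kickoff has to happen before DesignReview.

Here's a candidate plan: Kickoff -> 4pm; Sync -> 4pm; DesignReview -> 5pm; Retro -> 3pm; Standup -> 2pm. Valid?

Standup has to happen before Sync — holds.
The DesignReview can't start until after the Standup — holds.
Standup feeds into Retro, so it must come first — holds.
Kickoff has to happen before DesignReview — holds.
There are 3 rooms available — holds.

Yes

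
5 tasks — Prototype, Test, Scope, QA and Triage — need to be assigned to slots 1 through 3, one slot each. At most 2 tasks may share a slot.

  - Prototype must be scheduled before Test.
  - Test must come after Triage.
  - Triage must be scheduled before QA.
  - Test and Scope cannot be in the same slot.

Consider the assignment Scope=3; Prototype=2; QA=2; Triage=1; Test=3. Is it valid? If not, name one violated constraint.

No — it violates: Test and Scope cannot be in the same slot

Test and Scope cannot be in the same slot — violated.
At most 2 tasks may share a slot — holds.
Prototype must be scheduled before Test — holds.
Triage must be scheduled before QA — holds.
Test must come after Triage — holds.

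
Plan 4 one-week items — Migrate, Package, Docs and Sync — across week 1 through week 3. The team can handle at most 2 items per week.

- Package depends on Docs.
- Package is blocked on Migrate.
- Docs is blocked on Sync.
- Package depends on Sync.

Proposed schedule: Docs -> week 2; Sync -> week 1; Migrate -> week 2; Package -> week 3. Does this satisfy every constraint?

Package depends on Sync — holds.
Package is blocked on Migrate — holds.
The team can handle at most 2 items per week — holds.
Docs is blocked on Sync — holds.
Package depends on Docs — holds.

Yes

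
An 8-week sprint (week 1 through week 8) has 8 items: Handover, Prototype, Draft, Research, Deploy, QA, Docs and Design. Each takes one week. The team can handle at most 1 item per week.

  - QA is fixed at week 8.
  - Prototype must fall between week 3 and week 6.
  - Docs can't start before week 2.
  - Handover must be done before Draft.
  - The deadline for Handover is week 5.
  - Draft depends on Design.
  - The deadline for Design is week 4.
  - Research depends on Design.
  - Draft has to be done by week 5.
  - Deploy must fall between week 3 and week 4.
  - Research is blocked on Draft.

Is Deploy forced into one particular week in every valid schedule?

Deploy can be week 3 (e.g. Handover -> week 2; QA -> week 8; Docs -> week 6; Deploy -> week 3; Design -> week 1; Research -> week 7; Prototype -> week 4; Draft -> week 5) or week 4 (e.g. Handover in week 2, Draft in week 5, Research in week 7, Prototype in week 3, Deploy in week 4, QA in week 8, Docs in week 6, Design in week 1).

No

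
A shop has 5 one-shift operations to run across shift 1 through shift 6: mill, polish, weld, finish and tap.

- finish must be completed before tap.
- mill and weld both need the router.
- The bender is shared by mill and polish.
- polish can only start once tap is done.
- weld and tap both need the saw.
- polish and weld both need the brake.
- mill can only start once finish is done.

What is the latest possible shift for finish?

shift 4

Downstream work caps finish at shift 4.
finish at shift 4 is achievable: tap -> shift 5, finish -> shift 4, mill -> shift 5, weld -> shift 1, polish -> shift 6.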